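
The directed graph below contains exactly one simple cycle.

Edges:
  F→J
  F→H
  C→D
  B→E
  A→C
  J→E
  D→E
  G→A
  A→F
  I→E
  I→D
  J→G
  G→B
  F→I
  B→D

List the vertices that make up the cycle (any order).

A, F, G, J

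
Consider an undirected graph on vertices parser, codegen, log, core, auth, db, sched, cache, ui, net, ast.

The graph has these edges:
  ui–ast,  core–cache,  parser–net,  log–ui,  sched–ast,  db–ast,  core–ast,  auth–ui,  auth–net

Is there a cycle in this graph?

No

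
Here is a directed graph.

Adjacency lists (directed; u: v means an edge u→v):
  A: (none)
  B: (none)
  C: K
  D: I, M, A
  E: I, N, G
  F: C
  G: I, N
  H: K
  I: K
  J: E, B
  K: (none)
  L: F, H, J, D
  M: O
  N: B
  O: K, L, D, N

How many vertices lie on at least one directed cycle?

4

A vertex is on a directed cycle iff it belongs to a strongly connected component of size ≥ 2 (or has a self-loop).
The vertices on cycles are {D, L, M, O} — 4 in total.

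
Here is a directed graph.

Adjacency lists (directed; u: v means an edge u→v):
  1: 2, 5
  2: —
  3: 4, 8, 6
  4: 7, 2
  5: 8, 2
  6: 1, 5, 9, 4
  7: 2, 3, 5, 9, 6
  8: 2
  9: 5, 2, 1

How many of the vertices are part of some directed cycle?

4

A vertex is on a directed cycle iff it belongs to a strongly connected component of size ≥ 2 (or has a self-loop).
The vertices on cycles are {3, 4, 6, 7} — 4 in total.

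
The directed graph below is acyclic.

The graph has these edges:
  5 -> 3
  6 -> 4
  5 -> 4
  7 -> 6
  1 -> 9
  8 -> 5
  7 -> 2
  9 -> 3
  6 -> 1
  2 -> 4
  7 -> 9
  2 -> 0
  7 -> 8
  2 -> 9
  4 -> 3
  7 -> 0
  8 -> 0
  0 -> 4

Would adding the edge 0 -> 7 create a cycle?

Adding 0→7 creates a cycle iff 7 can already reach 0.
Path from 7: 7 → 0.
So 7 → … → 0 → 7 is a cycle.

Yes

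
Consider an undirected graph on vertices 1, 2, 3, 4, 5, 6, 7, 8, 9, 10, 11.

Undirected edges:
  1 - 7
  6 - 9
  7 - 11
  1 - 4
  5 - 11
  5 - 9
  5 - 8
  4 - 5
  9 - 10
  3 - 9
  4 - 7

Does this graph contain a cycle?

Yes

DFS, tracking each vertex's parent; an edge to a visited non-parent vertex closes a cycle.
Start from 1:
visit 1 (parent –)
  visit 4 (parent 1)
    visit 7 (parent 4)
      7–4: parent, skip
      7–1: 1 visited and ≠ parent → cycle
Cycle: 1 – 4 – 7 – 1.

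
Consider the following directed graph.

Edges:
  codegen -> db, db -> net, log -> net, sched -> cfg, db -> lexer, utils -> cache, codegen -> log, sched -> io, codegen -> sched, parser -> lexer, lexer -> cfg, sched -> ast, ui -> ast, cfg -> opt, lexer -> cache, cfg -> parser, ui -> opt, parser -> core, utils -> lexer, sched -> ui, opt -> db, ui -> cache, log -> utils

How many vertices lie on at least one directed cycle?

A vertex is on a directed cycle iff it belongs to a strongly connected component of size ≥ 2 (or has a self-loop).
The vertices on cycles are {db, cfg, opt, lexer, parser} — 5 in total.

5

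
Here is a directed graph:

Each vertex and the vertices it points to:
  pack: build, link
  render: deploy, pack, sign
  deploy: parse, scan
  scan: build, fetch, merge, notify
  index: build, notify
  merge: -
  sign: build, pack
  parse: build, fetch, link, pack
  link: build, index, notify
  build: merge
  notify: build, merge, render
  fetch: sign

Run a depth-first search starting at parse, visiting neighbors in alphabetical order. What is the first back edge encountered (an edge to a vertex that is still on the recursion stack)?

DFS from parse (visiting neighbors in alphabetical order); mark gray on enter, black on exit:
parse gray
  build gray
    merge gray
    merge black
  build black
  fetch gray
    sign gray
      sign→build: build black — skip
      pack gray
        pack→build: build black — skip
        link gray
          link→build: build black — skip
          index gray
            index→build: build black — skip
            notify gray
              notify→build: build black — skip
              notify→merge: merge black — skip
              render gray
                deploy gray
                  deploy→parse: parse is gray → back edge
First back edge: deploy → parse.

deploy→parse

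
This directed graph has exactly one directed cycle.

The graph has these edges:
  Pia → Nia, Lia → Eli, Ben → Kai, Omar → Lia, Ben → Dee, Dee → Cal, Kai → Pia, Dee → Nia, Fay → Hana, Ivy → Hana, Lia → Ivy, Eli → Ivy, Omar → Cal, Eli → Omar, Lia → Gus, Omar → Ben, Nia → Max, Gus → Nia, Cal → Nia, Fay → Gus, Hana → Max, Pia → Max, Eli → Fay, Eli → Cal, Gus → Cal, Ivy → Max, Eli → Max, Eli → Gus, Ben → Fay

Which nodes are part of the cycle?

DFS with gray/black marking from Omar:
Omar gray
  Ben gray
    Fay gray
      Hana gray
        Max gray
        Max black
      Hana black
      Gus gray
        Nia gray
          Nia→Max: Max black — skip
        Nia black
        Cal gray
          Cal→Nia: Nia black — skip
        Cal black
      Gus black
    Fay black
    Dee gray
      Dee→Cal: Cal black — skip
      Dee→Nia: Nia black — skip
    Dee black
    Kai gray
      Pia gray
        Pia→Nia: Nia black — skip
        Pia→Max: Max black — skip
      Pia black
    Kai black
  Ben black
  Lia gray
    Eli gray
      Eli→Cal: Cal black — skip
      Eli→Omar: Omar is gray → back edge
Back edge closes the cycle Omar → Lia → Eli → Omar; its vertices are {Eli, Lia, Omar}.

Eli, Lia, Omar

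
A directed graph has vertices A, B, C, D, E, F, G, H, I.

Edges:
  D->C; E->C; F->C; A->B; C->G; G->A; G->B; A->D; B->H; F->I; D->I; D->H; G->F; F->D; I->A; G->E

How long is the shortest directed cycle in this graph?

3

For each vertex v, BFS finds the shortest path from v back to v.
The shortest such closed walk is G → F → C → G, length 3.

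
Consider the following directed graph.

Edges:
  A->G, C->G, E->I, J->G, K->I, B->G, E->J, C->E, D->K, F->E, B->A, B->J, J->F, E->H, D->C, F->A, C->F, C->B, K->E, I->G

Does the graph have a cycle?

DFS with white/gray/black marking, starting from K:
K gray
  E gray
    I gray
      G gray
      G black
    I black
    H gray
    H black
    J gray
      J→G: G black — skip
      F gray
        A gray
          A→G: G black — skip
        A black
        F→E: E is gray → back edge
Back edge found, so a cycle exists: E → J → F → E.

Yes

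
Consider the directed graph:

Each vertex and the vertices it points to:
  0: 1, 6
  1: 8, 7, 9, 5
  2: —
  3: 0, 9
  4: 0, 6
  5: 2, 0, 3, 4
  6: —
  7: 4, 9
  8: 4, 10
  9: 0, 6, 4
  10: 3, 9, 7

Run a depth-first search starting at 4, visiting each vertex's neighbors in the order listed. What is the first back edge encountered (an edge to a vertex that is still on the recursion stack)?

8->4

DFS from 4 (visiting each vertex's neighbors in the order listed); mark gray on enter, black on exit:
4 gray
  0 gray
    1 gray
      8 gray
        8→4: 4 is gray → back edge
First back edge: 8 → 4.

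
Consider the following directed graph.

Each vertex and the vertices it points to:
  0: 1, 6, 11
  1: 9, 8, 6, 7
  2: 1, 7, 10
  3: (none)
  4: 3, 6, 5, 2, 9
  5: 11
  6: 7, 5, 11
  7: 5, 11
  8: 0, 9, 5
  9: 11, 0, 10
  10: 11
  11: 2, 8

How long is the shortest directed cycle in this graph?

For each vertex v, BFS finds the shortest path from v back to v.
The shortest such closed walk is 2 → 10 → 11 → 2, length 3.

3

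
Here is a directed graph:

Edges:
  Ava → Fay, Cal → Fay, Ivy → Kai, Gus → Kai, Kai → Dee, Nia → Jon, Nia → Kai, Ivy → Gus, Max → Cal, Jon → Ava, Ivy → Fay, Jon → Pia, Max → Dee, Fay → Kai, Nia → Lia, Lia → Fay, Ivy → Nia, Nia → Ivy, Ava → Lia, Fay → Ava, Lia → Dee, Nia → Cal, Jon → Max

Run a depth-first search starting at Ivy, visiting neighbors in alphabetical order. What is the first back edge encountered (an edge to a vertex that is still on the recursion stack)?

Ava→Fay

DFS from Ivy (visiting neighbors in alphabetical order); mark gray on enter, black on exit:
Ivy gray
  Fay gray
    Ava gray
      Ava→Fay: Fay is gray → back edge
First back edge: Ava → Fay.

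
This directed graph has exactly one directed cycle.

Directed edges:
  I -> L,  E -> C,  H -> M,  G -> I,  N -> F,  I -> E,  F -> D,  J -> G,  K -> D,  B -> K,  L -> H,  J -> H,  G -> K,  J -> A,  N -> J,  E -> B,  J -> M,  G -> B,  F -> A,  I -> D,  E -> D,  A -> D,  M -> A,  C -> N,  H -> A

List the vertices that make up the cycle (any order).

C, E, G, I, J, N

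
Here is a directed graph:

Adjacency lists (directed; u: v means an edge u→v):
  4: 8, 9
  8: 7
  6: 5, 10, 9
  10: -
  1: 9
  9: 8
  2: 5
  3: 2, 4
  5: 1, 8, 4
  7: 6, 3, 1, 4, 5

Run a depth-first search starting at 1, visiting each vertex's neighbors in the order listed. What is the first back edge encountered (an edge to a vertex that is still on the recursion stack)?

DFS from 1 (visiting each vertex's neighbors in the order listed); mark gray on enter, black on exit:
1 gray
  9 gray
    8 gray
      7 gray
        6 gray
          5 gray
            5→1: 1 is gray → back edge
First back edge: 5 → 1.

5->1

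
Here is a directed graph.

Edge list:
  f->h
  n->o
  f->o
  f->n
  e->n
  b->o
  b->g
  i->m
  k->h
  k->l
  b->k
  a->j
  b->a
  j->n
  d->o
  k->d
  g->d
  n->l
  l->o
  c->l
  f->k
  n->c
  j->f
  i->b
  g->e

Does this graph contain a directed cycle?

No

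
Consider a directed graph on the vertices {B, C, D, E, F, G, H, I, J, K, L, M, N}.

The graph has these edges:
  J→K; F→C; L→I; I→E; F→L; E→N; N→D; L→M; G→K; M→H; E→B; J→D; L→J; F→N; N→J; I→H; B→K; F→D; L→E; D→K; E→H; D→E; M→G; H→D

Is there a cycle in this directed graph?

Yes

DFS with white/gray/black marking, starting from L:
L gray
  M gray
    H gray
      D gray
        K gray
        K black
        E gray
          B gray
            B→K: K black — skip
          B black
          N gray
            J gray
              J→K: K black — skip
              J→D: D is gray → back edge
Back edge found, so a cycle exists: D → E → N → J → D.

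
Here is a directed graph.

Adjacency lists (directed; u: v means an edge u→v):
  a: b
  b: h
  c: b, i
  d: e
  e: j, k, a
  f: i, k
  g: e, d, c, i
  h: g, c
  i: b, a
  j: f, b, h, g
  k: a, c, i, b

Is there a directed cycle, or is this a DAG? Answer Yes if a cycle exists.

Yes

DFS with white/gray/black marking, starting from c:
c gray
  b gray
    h gray
      g gray
        e gray
          j gray
            f gray
              i gray
                i→b: b is gray → back edge
Back edge found, so a cycle exists: b → h → g → e → j → f → i → b.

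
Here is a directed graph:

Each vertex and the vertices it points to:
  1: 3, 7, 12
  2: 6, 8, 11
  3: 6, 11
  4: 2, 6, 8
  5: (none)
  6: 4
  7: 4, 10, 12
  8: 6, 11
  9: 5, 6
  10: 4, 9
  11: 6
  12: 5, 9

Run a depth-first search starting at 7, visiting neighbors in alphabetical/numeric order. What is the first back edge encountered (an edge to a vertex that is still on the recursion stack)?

6→4

DFS from 7 (visiting neighbors in alphabetical/numeric order); mark gray on enter, black on exit:
7 gray
  4 gray
    2 gray
      6 gray
        6→4: 4 is gray → back edge
First back edge: 6 → 4.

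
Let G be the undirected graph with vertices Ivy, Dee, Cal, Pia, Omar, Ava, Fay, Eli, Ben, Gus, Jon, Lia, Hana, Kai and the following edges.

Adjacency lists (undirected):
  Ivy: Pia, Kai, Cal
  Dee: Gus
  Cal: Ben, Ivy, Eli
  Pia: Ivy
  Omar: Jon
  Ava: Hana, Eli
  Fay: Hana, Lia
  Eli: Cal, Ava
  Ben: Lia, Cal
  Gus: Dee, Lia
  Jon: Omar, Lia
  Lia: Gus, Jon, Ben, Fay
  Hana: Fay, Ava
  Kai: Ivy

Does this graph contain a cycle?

DFS, tracking each vertex's parent; an edge to a visited non-parent vertex closes a cycle.
Start from Hana:
visit Hana (parent –)
  visit Fay (parent Hana)
    Fay–Hana: parent, skip
    visit Lia (parent Fay)
      visit Gus (parent Lia)
        visit Dee (parent Gus)
          Dee–Gus: parent, skip
        Gus–Lia: parent, skip
      visit Jon (parent Lia)
        visit Omar (parent Jon)
          Omar–Jon: parent, skip
        Jon–Lia: parent, skip
      visit Ben (parent Lia)
        Ben–Lia: parent, skip
        visit Cal (parent Ben)
          Cal–Ben: parent, skip
          visit Ivy (parent Cal)
            visit Pia (parent Ivy)
              Pia–Ivy: parent, skip
            visit Kai (parent Ivy)
              Kai–Ivy: parent, skip
            Ivy–Cal: parent, skip
          visit Eli (parent Cal)
            Eli–Cal: parent, skip
            visit Ava (parent Eli)
              Ava–Hana: Hana visited and ≠ parent → cycle
Cycle: Hana – Fay – Lia – Ben – Cal – Eli – Ava – Hana.

Yes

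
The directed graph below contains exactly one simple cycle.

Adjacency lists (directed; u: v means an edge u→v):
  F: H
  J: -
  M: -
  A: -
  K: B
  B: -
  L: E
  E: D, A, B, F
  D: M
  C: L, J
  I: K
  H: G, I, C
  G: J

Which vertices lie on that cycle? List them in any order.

DFS with gray/black marking from H:
H gray
  G gray
    J gray
    J black
  G black
  I gray
    K gray
      B gray
      B black
    K black
  I black
  C gray
    L gray
      E gray
        D gray
          M gray
          M black
        D black
        A gray
        A black
        E→B: B black — skip
        F gray
          F→H: H is gray → back edge
Back edge closes the cycle H → C → L → E → F → H; its vertices are {C, E, F, H, L}.

C, E, F, H, L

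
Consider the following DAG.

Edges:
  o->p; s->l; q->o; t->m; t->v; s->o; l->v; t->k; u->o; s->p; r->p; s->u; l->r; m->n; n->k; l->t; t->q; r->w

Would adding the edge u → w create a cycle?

No

Adding u→w creates a cycle iff w can already reach u.
Explore from w: no path reaches u. The graph stays acyclic.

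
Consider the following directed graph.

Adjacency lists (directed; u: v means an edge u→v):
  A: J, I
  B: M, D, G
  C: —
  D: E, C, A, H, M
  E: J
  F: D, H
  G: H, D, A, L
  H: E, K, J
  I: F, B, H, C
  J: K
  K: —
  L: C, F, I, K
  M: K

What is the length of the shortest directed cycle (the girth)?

4

For each vertex v, BFS finds the shortest path from v back to v.
The shortest such closed walk is B → G → A → I → B, length 4.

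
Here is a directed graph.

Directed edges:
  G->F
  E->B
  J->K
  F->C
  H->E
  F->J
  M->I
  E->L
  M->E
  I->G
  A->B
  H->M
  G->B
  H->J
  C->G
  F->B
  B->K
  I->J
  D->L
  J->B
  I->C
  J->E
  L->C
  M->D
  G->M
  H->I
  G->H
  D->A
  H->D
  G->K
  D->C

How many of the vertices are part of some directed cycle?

10

A vertex is on a directed cycle iff it belongs to a strongly connected component of size ≥ 2 (or has a self-loop).
The vertices on cycles are {C, D, E, F, G, H, I, J, L, M} — 10 in total.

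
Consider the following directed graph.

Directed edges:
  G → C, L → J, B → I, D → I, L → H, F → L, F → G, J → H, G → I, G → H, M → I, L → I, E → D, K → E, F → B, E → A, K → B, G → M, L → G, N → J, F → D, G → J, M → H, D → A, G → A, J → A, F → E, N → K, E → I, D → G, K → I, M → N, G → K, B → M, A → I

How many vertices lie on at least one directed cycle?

7

A vertex is on a directed cycle iff it belongs to a strongly connected component of size ≥ 2 (or has a self-loop).
The vertices on cycles are {B, D, E, G, K, M, N} — 7 in total.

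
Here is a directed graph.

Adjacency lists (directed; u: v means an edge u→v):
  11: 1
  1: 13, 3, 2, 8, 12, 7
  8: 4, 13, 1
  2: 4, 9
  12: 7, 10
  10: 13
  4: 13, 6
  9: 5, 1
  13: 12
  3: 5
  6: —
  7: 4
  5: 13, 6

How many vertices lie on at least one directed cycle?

9

A vertex is on a directed cycle iff it belongs to a strongly connected component of size ≥ 2 (or has a self-loop).
The vertices on cycles are {1, 2, 4, 7, 8, 9, 10, 12, 13} — 9 in total.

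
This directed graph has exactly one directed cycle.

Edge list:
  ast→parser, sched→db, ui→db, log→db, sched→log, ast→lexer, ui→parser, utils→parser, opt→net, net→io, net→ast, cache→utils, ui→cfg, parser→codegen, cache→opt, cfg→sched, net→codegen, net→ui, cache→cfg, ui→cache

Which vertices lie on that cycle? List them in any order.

DFS with gray/black marking from net:
net gray
  ast gray
    parser gray
      codegen gray
      codegen black
    parser black
    lexer gray
    lexer black
  ast black
  ui gray
    cache gray
      opt gray
        opt→net: net is gray → back edge
Back edge closes the cycle net → ui → cache → opt → net; its vertices are {ui, net, opt, cache}.

ui, net, opt, cache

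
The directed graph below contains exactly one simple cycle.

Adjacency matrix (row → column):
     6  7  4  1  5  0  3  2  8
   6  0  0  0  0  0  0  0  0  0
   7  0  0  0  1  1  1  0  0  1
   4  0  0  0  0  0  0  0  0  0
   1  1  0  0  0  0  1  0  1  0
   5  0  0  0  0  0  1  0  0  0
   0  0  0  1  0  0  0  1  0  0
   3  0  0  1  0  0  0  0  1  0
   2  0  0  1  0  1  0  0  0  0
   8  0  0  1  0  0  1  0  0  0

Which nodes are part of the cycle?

DFS with gray/black marking from 2:
2 gray
  5 gray
    0 gray
      4 gray
      4 black
      3 gray
        3→2: 2 is gray → back edge
Back edge closes the cycle 2 → 5 → 0 → 3 → 2; its vertices are {0, 2, 3, 5}.

0, 2, 3, 5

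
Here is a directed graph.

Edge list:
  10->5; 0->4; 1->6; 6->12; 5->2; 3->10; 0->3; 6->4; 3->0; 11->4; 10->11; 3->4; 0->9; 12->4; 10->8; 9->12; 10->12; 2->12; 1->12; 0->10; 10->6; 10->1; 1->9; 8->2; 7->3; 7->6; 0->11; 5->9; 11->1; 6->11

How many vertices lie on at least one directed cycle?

5

A vertex is on a directed cycle iff it belongs to a strongly connected component of size ≥ 2 (or has a self-loop).
The vertices on cycles are {0, 1, 3, 6, 11} — 5 in total.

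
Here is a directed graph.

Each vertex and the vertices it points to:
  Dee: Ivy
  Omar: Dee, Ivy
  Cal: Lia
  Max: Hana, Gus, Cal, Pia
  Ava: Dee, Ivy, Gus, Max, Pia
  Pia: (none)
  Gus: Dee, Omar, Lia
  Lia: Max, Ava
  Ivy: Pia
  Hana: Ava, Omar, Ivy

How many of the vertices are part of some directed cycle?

6

A vertex is on a directed cycle iff it belongs to a strongly connected component of size ≥ 2 (or has a self-loop).
The vertices on cycles are {Ava, Cal, Gus, Lia, Max, Hana} — 6 in total.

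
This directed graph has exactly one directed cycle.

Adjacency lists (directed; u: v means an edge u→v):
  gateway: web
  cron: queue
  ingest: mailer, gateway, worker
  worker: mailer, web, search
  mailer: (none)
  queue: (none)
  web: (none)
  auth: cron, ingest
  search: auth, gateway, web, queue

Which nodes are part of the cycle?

DFS with gray/black marking from ingest:
ingest gray
  mailer gray
  mailer black
  gateway gray
    web gray
    web black
  gateway black
  worker gray
    worker→mailer: mailer black — skip
    worker→web: web black — skip
    search gray
      auth gray
        cron gray
          queue gray
          queue black
        cron black
        auth→ingest: ingest is gray → back edge
Back edge closes the cycle ingest → worker → search → auth → ingest; its vertices are {auth, ingest, search, worker}.

auth, ingest, search, worker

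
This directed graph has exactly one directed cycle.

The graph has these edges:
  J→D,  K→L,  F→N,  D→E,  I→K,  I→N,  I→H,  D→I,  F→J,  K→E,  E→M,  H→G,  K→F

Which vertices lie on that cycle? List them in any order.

D, F, I, J, K

DFS with gray/black marking from I:
I gray
  H gray
    G gray
    G black
  H black
  N gray
  N black
  K gray
    L gray
    L black
    E gray
      M gray
      M black
    E black
    F gray
      J gray
        D gray
          D→I: I is gray → back edge
Back edge closes the cycle I → K → F → J → D → I; its vertices are {D, F, I, J, K}.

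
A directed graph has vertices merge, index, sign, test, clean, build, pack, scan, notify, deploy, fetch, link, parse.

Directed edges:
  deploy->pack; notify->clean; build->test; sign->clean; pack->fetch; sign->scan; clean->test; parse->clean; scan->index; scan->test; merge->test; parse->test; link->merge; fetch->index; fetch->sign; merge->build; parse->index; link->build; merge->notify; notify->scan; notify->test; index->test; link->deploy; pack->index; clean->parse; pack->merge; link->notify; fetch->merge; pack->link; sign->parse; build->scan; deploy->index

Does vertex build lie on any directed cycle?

No

build lies on a cycle iff there is a path from build back to itself.
Exploring from build, it never reaches itself; equivalently, its strongly connected component is a singleton.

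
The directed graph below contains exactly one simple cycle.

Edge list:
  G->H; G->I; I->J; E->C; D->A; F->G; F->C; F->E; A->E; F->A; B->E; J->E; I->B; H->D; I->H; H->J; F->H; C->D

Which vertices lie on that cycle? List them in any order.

DFS with gray/black marking from A:
A gray
  E gray
    C gray
      D gray
        D→A: A is gray → back edge
Back edge closes the cycle A → E → C → D → A; its vertices are {A, C, D, E}.

A, C, D, E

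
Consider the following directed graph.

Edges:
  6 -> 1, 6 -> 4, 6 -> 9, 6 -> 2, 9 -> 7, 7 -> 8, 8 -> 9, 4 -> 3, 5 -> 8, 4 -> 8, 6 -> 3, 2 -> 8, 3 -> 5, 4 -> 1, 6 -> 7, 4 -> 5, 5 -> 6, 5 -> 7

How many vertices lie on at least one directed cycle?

A vertex is on a directed cycle iff it belongs to a strongly connected component of size ≥ 2 (or has a self-loop).
The vertices on cycles are {3, 4, 5, 6, 7, 8, 9} — 7 in total.

7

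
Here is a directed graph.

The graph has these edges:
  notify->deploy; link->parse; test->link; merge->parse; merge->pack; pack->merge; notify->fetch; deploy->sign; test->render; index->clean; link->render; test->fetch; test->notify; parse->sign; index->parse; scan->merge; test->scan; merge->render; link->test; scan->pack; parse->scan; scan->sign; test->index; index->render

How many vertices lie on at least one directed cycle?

6

A vertex is on a directed cycle iff it belongs to a strongly connected component of size ≥ 2 (or has a self-loop).
The vertices on cycles are {link, pack, scan, test, merge, parse} — 6 in total.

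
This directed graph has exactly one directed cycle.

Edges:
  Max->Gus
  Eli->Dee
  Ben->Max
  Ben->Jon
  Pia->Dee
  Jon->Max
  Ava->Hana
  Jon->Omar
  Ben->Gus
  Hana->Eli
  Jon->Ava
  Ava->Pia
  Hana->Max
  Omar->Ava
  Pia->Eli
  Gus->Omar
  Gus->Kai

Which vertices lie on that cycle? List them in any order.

DFS with gray/black marking from Gus:
Gus gray
  Omar gray
    Ava gray
      Pia gray
        Dee gray
        Dee black
        Eli gray
          Eli→Dee: Dee black — skip
        Eli black
      Pia black
      Hana gray
        Hana→Eli: Eli black — skip
        Max gray
          Max→Gus: Gus is gray → back edge
Back edge closes the cycle Gus → Omar → Ava → Hana → Max → Gus; its vertices are {Ava, Gus, Max, Hana, Omar}.

Ava, Gus, Max, Hana, Omar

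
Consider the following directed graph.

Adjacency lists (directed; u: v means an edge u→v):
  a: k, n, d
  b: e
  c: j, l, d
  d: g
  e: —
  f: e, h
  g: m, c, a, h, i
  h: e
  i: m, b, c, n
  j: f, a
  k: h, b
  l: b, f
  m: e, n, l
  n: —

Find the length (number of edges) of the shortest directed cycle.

3

For each vertex v, BFS finds the shortest path from v back to v.
The shortest such closed walk is g → c → d → g, length 3.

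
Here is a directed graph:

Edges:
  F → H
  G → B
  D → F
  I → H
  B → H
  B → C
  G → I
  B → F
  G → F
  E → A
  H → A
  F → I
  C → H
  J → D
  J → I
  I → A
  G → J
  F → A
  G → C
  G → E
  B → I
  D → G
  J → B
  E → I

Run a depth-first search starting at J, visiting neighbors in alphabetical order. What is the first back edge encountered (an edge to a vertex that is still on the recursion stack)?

G→J

DFS from J (visiting neighbors in alphabetical order); mark gray on enter, black on exit:
J gray
  B gray
    C gray
      H gray
        A gray
        A black
      H black
    C black
    F gray
      F→A: A black — skip
      F→H: H black — skip
      I gray
        I→A: A black — skip
        I→H: H black — skip
      I black
    F black
    B→H: H black — skip
    B→I: I black — skip
  B black
  D gray
    D→F: F black — skip
    G gray
      G→B: B black — skip
      G→C: C black — skip
      E gray
        E→A: A black — skip
        E→I: I black — skip
      E black
      G→F: F black — skip
      G→I: I black — skip
      G→J: J is gray → back edge
First back edge: G → J.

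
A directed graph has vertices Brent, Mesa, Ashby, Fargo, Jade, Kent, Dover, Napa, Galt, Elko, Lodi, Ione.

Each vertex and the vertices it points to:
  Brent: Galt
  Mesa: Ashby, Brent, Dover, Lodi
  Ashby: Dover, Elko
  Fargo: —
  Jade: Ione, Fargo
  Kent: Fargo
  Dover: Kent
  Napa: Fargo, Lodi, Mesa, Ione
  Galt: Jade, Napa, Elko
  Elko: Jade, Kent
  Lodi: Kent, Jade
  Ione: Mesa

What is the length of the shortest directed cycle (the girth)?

4

For each vertex v, BFS finds the shortest path from v back to v.
The shortest such closed walk is Galt → Napa → Mesa → Brent → Galt, length 4.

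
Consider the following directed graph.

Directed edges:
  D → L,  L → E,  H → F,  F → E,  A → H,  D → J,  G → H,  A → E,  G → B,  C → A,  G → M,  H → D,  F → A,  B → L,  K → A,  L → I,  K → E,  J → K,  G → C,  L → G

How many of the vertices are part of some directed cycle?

10

A vertex is on a directed cycle iff it belongs to a strongly connected component of size ≥ 2 (or has a self-loop).
The vertices on cycles are {A, B, C, D, F, G, H, J, K, L} — 10 in total.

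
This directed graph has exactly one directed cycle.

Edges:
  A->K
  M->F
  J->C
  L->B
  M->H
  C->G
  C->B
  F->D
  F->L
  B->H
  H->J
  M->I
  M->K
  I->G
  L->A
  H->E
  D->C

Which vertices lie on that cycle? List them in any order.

B, C, H, J

DFS with gray/black marking from H:
H gray
  J gray
    C gray
      G gray
      G black
      B gray
        B→H: H is gray → back edge
Back edge closes the cycle H → J → C → B → H; its vertices are {B, C, H, J}.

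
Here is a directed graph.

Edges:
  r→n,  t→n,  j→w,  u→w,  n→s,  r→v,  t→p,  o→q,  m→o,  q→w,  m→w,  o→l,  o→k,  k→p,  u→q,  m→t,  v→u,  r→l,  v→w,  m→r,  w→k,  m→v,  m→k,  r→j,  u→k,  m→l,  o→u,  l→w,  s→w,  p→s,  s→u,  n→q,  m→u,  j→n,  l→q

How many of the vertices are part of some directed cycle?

6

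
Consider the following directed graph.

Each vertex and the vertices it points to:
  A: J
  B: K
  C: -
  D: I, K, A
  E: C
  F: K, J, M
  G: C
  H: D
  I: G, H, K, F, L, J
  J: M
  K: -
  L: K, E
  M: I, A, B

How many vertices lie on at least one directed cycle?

7

A vertex is on a directed cycle iff it belongs to a strongly connected component of size ≥ 2 (or has a self-loop).
The vertices on cycles are {A, D, F, H, I, J, M} — 7 in total.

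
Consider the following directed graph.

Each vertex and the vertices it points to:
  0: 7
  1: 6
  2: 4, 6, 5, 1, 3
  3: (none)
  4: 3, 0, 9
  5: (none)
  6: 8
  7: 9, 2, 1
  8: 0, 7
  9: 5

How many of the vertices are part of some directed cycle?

7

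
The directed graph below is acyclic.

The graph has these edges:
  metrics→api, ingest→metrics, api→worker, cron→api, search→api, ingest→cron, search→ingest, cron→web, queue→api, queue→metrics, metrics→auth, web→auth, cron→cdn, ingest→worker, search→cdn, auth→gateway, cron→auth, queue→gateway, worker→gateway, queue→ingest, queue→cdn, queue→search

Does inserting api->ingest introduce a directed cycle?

Adding api→ingest creates a cycle iff ingest can already reach api.
Path from ingest: ingest → cron → api.
So ingest → … → api → ingest is a cycle.

Yes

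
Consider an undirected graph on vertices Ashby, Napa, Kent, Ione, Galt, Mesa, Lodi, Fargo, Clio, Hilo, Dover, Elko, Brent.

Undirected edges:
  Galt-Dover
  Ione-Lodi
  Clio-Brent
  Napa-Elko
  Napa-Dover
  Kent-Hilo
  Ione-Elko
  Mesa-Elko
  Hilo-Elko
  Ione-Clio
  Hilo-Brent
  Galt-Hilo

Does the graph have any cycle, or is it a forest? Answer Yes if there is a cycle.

Yes

DFS, tracking each vertex's parent; an edge to a visited non-parent vertex closes a cycle.
Start from Napa:
visit Napa (parent –)
  visit Elko (parent Napa)
    visit Hilo (parent Elko)
      visit Galt (parent Hilo)
        Galt–Hilo: parent, skip
        visit Dover (parent Galt)
          Dover–Galt: parent, skip
          Dover–Napa: Napa visited and ≠ parent → cycle
Cycle: Napa – Elko – Hilo – Galt – Dover – Napa.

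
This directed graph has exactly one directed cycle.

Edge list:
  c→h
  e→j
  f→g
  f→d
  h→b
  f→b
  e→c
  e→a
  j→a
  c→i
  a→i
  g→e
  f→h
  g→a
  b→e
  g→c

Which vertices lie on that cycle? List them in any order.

b, c, e, h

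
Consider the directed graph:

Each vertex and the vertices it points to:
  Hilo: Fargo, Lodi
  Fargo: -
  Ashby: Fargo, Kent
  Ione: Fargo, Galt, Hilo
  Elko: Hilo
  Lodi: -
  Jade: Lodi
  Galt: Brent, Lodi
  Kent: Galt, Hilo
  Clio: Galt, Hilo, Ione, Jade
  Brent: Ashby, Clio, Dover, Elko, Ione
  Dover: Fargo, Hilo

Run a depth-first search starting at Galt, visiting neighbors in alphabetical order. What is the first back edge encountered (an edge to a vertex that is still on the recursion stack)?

Kent→Galt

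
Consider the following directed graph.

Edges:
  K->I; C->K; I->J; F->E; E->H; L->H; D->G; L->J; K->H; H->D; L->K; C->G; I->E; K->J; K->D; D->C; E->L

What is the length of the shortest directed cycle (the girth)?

3

For each vertex v, BFS finds the shortest path from v back to v.
The shortest such closed walk is D → C → K → D, length 3.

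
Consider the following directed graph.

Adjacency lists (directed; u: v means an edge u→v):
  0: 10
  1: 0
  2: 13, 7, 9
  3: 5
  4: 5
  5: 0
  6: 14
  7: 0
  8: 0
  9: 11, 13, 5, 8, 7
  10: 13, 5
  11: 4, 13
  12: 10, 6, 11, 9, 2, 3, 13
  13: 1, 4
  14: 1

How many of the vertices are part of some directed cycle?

A vertex is on a directed cycle iff it belongs to a strongly connected component of size ≥ 2 (or has a self-loop).
The vertices on cycles are {0, 1, 4, 5, 10, 13} — 6 in total.

6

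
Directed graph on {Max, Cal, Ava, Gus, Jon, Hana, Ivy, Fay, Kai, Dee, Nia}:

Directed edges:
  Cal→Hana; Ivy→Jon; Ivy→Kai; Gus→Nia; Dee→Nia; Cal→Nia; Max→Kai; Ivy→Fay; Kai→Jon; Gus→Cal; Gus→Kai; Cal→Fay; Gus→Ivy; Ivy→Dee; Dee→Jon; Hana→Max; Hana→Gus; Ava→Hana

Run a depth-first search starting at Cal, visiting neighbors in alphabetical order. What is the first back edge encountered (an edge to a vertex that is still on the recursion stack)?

Gus->Cal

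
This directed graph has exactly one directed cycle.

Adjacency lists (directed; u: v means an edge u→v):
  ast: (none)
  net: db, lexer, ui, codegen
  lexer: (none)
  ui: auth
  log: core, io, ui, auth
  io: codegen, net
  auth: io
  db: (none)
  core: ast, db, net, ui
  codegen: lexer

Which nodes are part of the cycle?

DFS with gray/black marking from io:
io gray
  codegen gray
    lexer gray
    lexer black
  codegen black
  net gray
    db gray
    db black
    net→lexer: lexer black — skip
    ui gray
      auth gray
        auth→io: io is gray → back edge
Back edge closes the cycle io → net → ui → auth → io; its vertices are {io, ui, net, auth}.

io, ui, net, auth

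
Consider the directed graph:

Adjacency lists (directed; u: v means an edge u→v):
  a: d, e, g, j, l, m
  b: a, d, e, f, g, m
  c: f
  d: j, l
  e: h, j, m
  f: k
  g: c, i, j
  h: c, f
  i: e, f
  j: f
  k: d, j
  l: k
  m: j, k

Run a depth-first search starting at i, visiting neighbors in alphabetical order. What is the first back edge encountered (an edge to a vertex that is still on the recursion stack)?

j→f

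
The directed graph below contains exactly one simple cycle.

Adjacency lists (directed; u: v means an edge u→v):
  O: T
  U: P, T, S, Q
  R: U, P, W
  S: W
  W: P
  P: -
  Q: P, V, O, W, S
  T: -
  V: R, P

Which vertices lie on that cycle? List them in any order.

DFS with gray/black marking from U:
U gray
  P gray
  P black
  T gray
  T black
  S gray
    W gray
      W→P: P black — skip
    W black
  S black
  Q gray
    Q→P: P black — skip
    V gray
      R gray
        R→U: U is gray → back edge
Back edge closes the cycle U → Q → V → R → U; its vertices are {Q, R, U, V}.

Q, R, U, V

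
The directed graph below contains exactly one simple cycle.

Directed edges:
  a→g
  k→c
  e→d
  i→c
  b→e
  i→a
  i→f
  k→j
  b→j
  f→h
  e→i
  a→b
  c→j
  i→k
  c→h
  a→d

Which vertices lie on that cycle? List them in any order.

a, b, e, i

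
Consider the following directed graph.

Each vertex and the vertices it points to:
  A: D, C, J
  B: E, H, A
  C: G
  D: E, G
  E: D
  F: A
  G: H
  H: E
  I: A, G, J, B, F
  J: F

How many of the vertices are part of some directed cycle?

7

A vertex is on a directed cycle iff it belongs to a strongly connected component of size ≥ 2 (or has a self-loop).
The vertices on cycles are {A, D, E, F, G, H, J} — 7 in total.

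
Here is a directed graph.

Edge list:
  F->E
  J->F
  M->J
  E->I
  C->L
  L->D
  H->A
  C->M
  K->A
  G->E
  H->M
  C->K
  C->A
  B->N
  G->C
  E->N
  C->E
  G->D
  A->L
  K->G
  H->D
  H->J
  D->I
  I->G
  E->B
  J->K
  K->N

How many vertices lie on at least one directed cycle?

A vertex is on a directed cycle iff it belongs to a strongly connected component of size ≥ 2 (or has a self-loop).
The vertices on cycles are {A, C, D, E, F, G, I, J, K, L, M} — 11 in total.

11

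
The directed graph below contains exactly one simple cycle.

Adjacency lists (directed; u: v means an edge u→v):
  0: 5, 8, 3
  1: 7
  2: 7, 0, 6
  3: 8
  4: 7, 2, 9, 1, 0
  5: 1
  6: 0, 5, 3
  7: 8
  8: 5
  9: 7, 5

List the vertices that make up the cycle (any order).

1, 5, 7, 8

DFS with gray/black marking from 1:
1 gray
  7 gray
    8 gray
      5 gray
        5→1: 1 is gray → back edge
Back edge closes the cycle 1 → 7 → 8 → 5 → 1; its vertices are {1, 5, 7, 8}.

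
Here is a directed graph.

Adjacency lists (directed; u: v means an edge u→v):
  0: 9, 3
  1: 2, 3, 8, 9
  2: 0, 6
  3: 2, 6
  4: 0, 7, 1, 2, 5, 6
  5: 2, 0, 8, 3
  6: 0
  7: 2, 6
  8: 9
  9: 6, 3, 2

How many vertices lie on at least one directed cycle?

A vertex is on a directed cycle iff it belongs to a strongly connected component of size ≥ 2 (or has a self-loop).
The vertices on cycles are {0, 2, 3, 6, 9} — 5 in total.

5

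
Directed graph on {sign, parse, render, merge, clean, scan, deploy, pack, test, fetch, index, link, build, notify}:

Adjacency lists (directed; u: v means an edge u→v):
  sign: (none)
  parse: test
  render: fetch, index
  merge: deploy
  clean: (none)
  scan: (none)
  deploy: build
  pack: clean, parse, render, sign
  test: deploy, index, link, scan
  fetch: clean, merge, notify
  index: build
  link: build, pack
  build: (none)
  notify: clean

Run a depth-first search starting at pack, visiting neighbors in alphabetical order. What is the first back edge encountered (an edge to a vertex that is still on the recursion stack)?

DFS from pack (visiting neighbors in alphabetical order); mark gray on enter, black on exit:
pack gray
  clean gray
  clean black
  parse gray
    test gray
      deploy gray
        build gray
        build black
      deploy black
      index gray
        index→build: build black — skip
      index black
      link gray
        link→build: build black — skip
        link→pack: pack is gray → back edge
First back edge: link → pack.

link→pack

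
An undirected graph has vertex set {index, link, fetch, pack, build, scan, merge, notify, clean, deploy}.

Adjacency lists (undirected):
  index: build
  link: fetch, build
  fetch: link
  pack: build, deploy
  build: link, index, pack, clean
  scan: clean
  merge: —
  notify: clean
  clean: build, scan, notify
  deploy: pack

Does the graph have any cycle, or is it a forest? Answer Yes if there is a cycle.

DFS, tracking each vertex's parent; an edge to a visited non-parent vertex closes a cycle.
Start from notify:
visit notify (parent –)
  visit clean (parent notify)
    visit build (parent clean)
      visit link (parent build)
        visit fetch (parent link)
          fetch–link: parent, skip
        link–build: parent, skip
      visit index (parent build)
        index–build: parent, skip
      visit pack (parent build)
        pack–build: parent, skip
        visit deploy (parent pack)
          deploy–pack: parent, skip
      build–clean: parent, skip
    visit scan (parent clean)
      scan–clean: parent, skip
    clean–notify: parent, skip
visit merge (parent –)
No non-parent visited neighbor found — the graph is a forest.

No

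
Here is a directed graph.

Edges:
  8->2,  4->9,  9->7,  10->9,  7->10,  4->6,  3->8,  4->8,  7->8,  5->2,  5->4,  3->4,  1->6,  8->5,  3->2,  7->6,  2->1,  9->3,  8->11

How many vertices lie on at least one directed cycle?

7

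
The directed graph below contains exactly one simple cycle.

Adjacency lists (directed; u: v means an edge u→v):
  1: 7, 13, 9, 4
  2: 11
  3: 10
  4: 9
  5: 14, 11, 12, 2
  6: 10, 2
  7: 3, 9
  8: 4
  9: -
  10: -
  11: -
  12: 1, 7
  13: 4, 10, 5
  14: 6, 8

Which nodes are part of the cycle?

DFS with gray/black marking from 5:
5 gray
  14 gray
    6 gray
      10 gray
      10 black
      2 gray
        11 gray
        11 black
      2 black
    6 black
    8 gray
      4 gray
        9 gray
        9 black
      4 black
    8 black
  14 black
  5→11: 11 black — skip
  12 gray
    1 gray
      7 gray
        3 gray
          3→10: 10 black — skip
        3 black
        7→9: 9 black — skip
      7 black
      13 gray
        13→4: 4 black — skip
        13→10: 10 black — skip
        13→5: 5 is gray → back edge
Back edge closes the cycle 5 → 12 → 1 → 13 → 5; its vertices are {1, 5, 12, 13}.

1, 5, 12, 13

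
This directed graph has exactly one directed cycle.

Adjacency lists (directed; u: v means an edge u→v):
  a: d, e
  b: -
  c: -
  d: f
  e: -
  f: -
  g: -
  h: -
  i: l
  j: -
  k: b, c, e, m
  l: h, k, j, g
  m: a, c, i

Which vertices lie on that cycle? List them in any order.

DFS with gray/black marking from m:
m gray
  a gray
    d gray
      f gray
      f black
    d black
    e gray
    e black
  a black
  c gray
  c black
  i gray
    l gray
      h gray
      h black
      k gray
        b gray
        b black
        k→c: c black — skip
        k→e: e black — skip
        k→m: m is gray → back edge
Back edge closes the cycle m → i → l → k → m; its vertices are {i, k, l, m}.

i, k, l, m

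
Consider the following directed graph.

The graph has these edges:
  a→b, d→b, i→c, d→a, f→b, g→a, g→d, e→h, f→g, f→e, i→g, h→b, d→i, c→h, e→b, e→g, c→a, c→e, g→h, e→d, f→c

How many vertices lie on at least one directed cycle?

5

A vertex is on a directed cycle iff it belongs to a strongly connected component of size ≥ 2 (or has a self-loop).
The vertices on cycles are {c, d, e, g, i} — 5 in total.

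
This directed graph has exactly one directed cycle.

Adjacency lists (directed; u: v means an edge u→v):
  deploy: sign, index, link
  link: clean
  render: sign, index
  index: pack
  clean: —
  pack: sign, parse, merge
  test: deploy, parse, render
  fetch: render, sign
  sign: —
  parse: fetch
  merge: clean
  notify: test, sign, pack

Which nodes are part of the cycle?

DFS with gray/black marking from pack:
pack gray
  sign gray
  sign black
  parse gray
    fetch gray
      render gray
        render→sign: sign black — skip
        index gray
          index→pack: pack is gray → back edge
Back edge closes the cycle pack → parse → fetch → render → index → pack; its vertices are {pack, fetch, index, parse, render}.

pack, fetch, index, parse, render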